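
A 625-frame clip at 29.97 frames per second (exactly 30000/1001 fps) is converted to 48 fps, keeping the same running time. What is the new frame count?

1001 frames

Target frames = source frames × (target rate / source rate) = 625 × (48)/(30000/1001) = 625 × 1001/625 = 1001.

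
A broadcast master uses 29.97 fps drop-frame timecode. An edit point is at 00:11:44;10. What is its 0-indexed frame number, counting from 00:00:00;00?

21110

As if non-drop at 30 labels/s: (0 × 3600 + 11 × 60 + 44) × 30 + 10 = 21130.
Minute boundaries passed: 11; those not divisible by 10: 11 − 1 = 10; dropped labels = 2 × 10 = 20.
Actual frame index = 21130 − 20 = 21110.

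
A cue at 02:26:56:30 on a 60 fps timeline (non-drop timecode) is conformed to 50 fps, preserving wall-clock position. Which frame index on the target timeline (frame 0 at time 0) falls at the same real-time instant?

Source frame index: (2×3600 + 26×60 + 56) × 60 + 30 = 528990.
Real time: 528990 / (60) = 17633/2 s.
Target frame: (17633/2) × (50) = 440825.

frame 440825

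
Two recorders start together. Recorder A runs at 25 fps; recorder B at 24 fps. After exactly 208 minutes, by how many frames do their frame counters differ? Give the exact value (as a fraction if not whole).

12480 frames

208 min = 12480 s.
A emits 25 × 12480 = 312000 frames; B emits 24 × 12480 = 299520.
Difference = 12480 frames; B is behind A.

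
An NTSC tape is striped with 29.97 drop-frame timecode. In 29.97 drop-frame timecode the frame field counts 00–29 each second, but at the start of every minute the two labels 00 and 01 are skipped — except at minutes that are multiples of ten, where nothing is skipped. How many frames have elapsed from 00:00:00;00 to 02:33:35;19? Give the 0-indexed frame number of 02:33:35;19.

Complete 10-minute blocks: 15, each 17982 frames → 269730.
Remaining 3 whole minutes in the current block: 1800 + 2 × 1798 = 5396 frames.
Within the current minute: 35 × 30 + 19 − 2 = 1067 (labels ;00/;01 skipped at this minute). Total = 269730 + 5396 + 1067 = 276193.

276193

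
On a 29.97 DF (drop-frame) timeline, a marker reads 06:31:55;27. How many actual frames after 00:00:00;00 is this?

704773

Complete 10-minute blocks: 39, each 17982 frames → 701298.
Remaining 1 whole minute in the current block: 1800 + 0 × 1798 = 1800 frames.
Within the current minute: 55 × 30 + 27 − 2 = 1675 (labels ;00/;01 skipped at this minute). Total = 701298 + 1800 + 1675 = 704773.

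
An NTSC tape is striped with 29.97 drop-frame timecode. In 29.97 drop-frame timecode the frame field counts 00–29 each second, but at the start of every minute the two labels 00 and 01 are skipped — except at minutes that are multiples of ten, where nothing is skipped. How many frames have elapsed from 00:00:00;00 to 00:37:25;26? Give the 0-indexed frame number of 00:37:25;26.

67308

Complete 10-minute blocks: 3, each 17982 frames → 53946.
Remaining 7 whole minutes in the current block: 1800 + 6 × 1798 = 12588 frames.
Within the current minute: 25 × 30 + 26 − 2 = 774 (labels ;00/;01 skipped at this minute). Total = 53946 + 12588 + 774 = 67308.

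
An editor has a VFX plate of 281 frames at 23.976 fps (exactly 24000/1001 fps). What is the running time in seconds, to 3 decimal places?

11.720 seconds

Running time = 281 × 1001/24000 = 281281/24000 s ≈ 11.720 s.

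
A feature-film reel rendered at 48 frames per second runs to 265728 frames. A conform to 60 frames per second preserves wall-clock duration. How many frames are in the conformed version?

Target frames = source frames × (target rate / source rate) = 265728 × (60)/(48) = 265728 × 5/4 = 332160.

332160 frames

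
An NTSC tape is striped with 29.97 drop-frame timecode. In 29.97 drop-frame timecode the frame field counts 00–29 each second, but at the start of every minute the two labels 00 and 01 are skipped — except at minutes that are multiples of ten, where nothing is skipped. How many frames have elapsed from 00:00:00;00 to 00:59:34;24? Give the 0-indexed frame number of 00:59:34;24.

107136

As if non-drop at 30 labels/s: (0 × 3600 + 59 × 60 + 34) × 30 + 24 = 107244.
Minute boundaries passed: 59; those not divisible by 10: 59 − 5 = 54; dropped labels = 2 × 54 = 108.
Actual frame index = 107244 − 108 = 107136.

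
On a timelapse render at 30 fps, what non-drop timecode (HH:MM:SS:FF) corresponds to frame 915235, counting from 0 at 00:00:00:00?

08:28:27:25

915235 ÷ 30 = 30507 full seconds, remainder 25 frames.
30507 s = 8 h 28 min 27 s.
Timecode: 08:28:27:25.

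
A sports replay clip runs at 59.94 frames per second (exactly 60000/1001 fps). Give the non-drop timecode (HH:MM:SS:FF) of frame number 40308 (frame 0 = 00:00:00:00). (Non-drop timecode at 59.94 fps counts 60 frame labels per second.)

00:11:11:48

40308 ÷ 60 = 671 full seconds, remainder 48 frames.
671 s = 0 h 11 min 11 s.
Timecode: 00:11:11:48.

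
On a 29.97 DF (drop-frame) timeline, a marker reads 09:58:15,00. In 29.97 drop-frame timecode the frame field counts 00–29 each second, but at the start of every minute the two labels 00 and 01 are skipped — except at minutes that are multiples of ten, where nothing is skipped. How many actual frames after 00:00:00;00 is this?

Complete 10-minute blocks: 59, each 17982 frames → 1060938.
Remaining 8 whole minutes in the current block: 1800 + 7 × 1798 = 14386 frames.
Within the current minute: 15 × 30 + 0 − 2 = 448 (labels ;00/;01 skipped at this minute). Total = 1060938 + 14386 + 448 = 1075772.

1075772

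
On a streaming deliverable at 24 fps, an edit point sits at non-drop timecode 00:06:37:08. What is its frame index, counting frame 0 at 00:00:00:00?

Total seconds to the label: (0 × 3600 + 6 × 60 + 37) = 397.
Frame index = 397 × 24 + 8 = 9536.

frame 9536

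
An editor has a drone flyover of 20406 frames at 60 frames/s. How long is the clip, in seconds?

340.1 seconds

Running time = 20406 / (60) = 340.1 s.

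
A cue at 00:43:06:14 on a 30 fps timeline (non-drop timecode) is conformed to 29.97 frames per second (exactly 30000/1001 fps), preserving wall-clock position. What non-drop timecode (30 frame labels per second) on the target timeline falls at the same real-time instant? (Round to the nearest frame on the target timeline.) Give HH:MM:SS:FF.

Source frame index: (0×3600 + 43×60 + 6) × 30 + 14 = 77594.
Real time: 77594 / (30) = 38797/15 s.
Target frame: (38797/15) × (30000/1001) = 7054000/91 ≈ 77516.484 → 77516.
At 30 labels/s: frame 77516 → 00:43:03:26.

00:43:03:26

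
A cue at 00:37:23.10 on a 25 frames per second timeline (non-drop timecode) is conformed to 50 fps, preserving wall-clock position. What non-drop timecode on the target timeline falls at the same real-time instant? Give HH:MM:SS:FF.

00:37:23:20

Source frame index: (0×3600 + 37×60 + 23) × 25 + 10 = 56085.
Real time: 56085 / (25) = 11217/5 s.
Target frame: (11217/5) × (50) = 112170.
At 50 labels/s: frame 112170 → 00:37:23:20.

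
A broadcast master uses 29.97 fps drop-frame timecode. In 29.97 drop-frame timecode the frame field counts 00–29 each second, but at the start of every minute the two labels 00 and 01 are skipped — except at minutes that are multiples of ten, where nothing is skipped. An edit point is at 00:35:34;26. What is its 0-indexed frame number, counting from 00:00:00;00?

63982

As if non-drop at 30 labels/s: (0 × 3600 + 35 × 60 + 34) × 30 + 26 = 64046.
Minute boundaries passed: 35; those not divisible by 10: 35 − 3 = 32; dropped labels = 2 × 32 = 64.
Actual frame index = 64046 − 64 = 63982.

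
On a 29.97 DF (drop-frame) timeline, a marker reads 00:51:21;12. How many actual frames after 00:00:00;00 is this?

92350

As if non-drop at 30 labels/s: (0 × 3600 + 51 × 60 + 21) × 30 + 12 = 92442.
Minute boundaries passed: 51; those not divisible by 10: 51 − 5 = 46; dropped labels = 2 × 46 = 92.
Actual frame index = 92442 − 92 = 92350.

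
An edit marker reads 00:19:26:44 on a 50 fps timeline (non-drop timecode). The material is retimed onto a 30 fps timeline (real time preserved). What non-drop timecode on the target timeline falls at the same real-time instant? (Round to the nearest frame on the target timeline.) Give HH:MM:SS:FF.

00:19:26:26

Source frame index: (0×3600 + 19×60 + 26) × 50 + 44 = 58344.
Real time: 58344 / (50) = 29172/25 s.
Target frame: (29172/25) × (30) = 175032/5 ≈ 35006.400 → 35006.
At 30 labels/s: frame 35006 → 00:19:26:26.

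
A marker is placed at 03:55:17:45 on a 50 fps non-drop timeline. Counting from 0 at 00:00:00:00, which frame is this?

Total seconds to the label: (3 × 3600 + 55 × 60 + 17) = 14117.
Frame index = 14117 × 50 + 45 = 705895.

frame 705895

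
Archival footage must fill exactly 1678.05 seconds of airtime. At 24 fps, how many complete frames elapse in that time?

40273 frames

Frames = 1678.05 × 24 = 201366/5 ≈ 40273.2000.
Complete frames: 40273.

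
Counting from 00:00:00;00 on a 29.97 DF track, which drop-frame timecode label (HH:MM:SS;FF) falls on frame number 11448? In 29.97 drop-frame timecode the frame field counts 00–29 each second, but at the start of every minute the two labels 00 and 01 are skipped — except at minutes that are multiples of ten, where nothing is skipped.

Each 10-minute DF block holds 10 × 60 × 30 − 9 × 2 = 17982 frames. 11448 ÷ 17982 → 0 full blocks, remainder 11448.
Within the partial block the first minute is 1800 frames and each further minute 1798, so 6 further minute boundaries passed. Total skipped labels = 18 × 0 + 2 × 6 = 12.
Non-drop label index = 11448 + 12 = 11460; at 30 labels/s that is 00:06:22:00, i.e. DF 00:06:22;00.

00:06:22;00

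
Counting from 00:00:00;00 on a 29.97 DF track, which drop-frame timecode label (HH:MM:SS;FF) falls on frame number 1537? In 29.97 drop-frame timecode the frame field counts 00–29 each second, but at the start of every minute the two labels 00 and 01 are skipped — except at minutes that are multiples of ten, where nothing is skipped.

00:00:51;07

Ten DF minutes hold 17982 frames, so frame 1537 lies in block 0 (frames 0–17981) with 1537 frames into that block.
The block's first minute is 1800 frames and the rest 1798 each; 1537 frames reaches minute 0, so 0 × 18 + 0 × 2 = 0 labels have been skipped so far.
Adding those back, label number 1537 + 0 = 1537 at 30 labels/s is 51 s + 7 f = 0 h 0 min 51 s frame 7, i.e. 00:00:51;07.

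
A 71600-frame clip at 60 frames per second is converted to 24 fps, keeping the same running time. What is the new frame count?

28640 frames

Target frames = source frames × (target rate / source rate) = 71600 × (24)/(60) = 71600 × 2/5 = 28640.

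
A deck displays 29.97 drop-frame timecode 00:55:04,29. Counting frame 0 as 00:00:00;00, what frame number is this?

As if non-drop at 30 labels/s: (0 × 3600 + 55 × 60 + 4) × 30 + 29 = 99149.
Minute boundaries passed: 55; those not divisible by 10: 55 − 5 = 50; dropped labels = 2 × 50 = 100.
Actual frame index = 99149 − 100 = 99049.

99049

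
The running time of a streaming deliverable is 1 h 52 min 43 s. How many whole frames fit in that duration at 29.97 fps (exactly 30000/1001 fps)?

1 h 52 min 43 s = 6763 s.
Frames = 6763 × 30000/1001 = 202890000/1001 ≈ 202687.3127.
Complete frames: 202687.

202687 frames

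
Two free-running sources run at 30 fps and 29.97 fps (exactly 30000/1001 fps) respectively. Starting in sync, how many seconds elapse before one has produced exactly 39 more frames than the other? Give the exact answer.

The gap grows by |30000/1001 − 30| = 30/1001 frames per second.
Time for a 39-frame gap: 39 ÷ (30/1001) = 1301.3 s.

1301.3 seconds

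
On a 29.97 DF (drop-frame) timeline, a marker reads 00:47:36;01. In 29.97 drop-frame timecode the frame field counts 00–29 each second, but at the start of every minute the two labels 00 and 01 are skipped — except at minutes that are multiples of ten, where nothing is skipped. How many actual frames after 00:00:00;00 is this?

Complete 10-minute blocks: 4, each 17982 frames → 71928.
Remaining 7 whole minutes in the current block: 1800 + 6 × 1798 = 12588 frames.
Within the current minute: 36 × 30 + 1 − 2 = 1079 (labels ;00/;01 skipped at this minute). Total = 71928 + 12588 + 1079 = 85595.

85595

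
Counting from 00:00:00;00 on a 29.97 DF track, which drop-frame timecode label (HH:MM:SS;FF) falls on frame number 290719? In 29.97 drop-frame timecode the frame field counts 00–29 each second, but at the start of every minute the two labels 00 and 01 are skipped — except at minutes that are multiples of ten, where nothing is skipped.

02:41:40;09

Ten DF minutes hold 17982 frames, so frame 290719 lies in block 16 (frames 287712–305693) with 3007 frames into that block.
The block's first minute is 1800 frames and the rest 1798 each; 3007 frames reaches minute 1, so 16 × 18 + 1 × 2 = 290 labels have been skipped so far.
Adding those back, label number 290719 + 290 = 291009 at 30 labels/s is 9700 s + 9 f = 2 h 41 min 40 s frame 9, i.e. 02:41:40;09.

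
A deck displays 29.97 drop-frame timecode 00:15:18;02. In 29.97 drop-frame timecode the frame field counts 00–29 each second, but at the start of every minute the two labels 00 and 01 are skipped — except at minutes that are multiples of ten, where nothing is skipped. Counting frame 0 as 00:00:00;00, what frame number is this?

27514

As if non-drop at 30 labels/s: (0 × 3600 + 15 × 60 + 18) × 30 + 2 = 27542.
Minute boundaries passed: 15; those not divisible by 10: 15 − 1 = 14; dropped labels = 2 × 14 = 28.
Actual frame index = 27542 − 28 = 27514.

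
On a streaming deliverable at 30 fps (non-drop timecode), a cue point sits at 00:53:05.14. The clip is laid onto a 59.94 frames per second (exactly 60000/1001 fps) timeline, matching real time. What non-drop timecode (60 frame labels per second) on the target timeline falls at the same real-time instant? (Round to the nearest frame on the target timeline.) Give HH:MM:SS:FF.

Source frame index: (0×3600 + 53×60 + 5) × 30 + 14 = 95564.
Real time: 95564 / (30) = 47782/15 s.
Target frame: (47782/15) × (60000/1001) = 27304000/143 ≈ 190937.063 → 190937.
At 60 labels/s: frame 190937 → 00:53:02:17.

00:53:02:17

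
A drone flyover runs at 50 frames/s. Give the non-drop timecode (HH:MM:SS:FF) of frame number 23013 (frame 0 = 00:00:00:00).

23013 ÷ 50 = 460 full seconds, remainder 13 frames.
460 s = 0 h 7 min 40 s.
Timecode: 00:07:40:13.

00:07:40:13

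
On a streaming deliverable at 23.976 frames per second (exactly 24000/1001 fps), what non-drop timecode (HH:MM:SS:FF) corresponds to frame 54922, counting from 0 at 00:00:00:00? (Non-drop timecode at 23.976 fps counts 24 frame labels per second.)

00:38:08:10

54922 ÷ 24 = 2288 full seconds, remainder 10 frames.
2288 s = 0 h 38 min 8 s.
Timecode: 00:38:08:10.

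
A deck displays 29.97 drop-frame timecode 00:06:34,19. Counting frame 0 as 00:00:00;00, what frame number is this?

11827

As if non-drop at 30 labels/s: (0 × 3600 + 6 × 60 + 34) × 30 + 19 = 11839.
Minute boundaries passed: 6; those not divisible by 10: 6 − 0 = 6; dropped labels = 2 × 6 = 12.
Actual frame index = 11839 − 12 = 11827.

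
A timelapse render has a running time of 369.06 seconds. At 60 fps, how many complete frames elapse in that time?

Frames = 369.06 × 60 = 110718/5 ≈ 22143.6000.
Complete frames: 22143.

22143 frames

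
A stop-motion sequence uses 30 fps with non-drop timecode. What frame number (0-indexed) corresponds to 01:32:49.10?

167080

Total seconds to the label: (1 × 3600 + 32 × 60 + 49) = 5569.
Frame index = 5569 × 30 + 10 = 167080.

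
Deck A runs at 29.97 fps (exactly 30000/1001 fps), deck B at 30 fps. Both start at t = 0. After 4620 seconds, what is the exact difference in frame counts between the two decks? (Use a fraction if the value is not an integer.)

A emits 30000/1001 × 4620 = 1800000/13 frames; B emits 30 × 4620 = 138600.
Difference = 1800/13 frames (≈ 138.4615); B is ahead of A.

1800/13 frames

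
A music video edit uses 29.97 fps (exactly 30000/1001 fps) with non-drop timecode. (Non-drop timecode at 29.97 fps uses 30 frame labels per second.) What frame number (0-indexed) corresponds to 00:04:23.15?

Total seconds to the label: (0 × 3600 + 4 × 60 + 23) = 263.
Frame index = 263 × 30 + 15 = 7905.

7905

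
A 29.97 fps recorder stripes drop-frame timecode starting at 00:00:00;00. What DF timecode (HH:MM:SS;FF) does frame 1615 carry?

Each 10-minute DF block holds 10 × 60 × 30 − 9 × 2 = 17982 frames. 1615 ÷ 17982 → 0 full blocks, remainder 1615.
Within the partial block the first minute is 1800 frames and each further minute 1798, so 0 further minute boundaries passed. Total skipped labels = 18 × 0 + 2 × 0 = 0.
Non-drop label index = 1615 + 0 = 1615; at 30 labels/s that is 00:00:53:25, i.e. DF 00:00:53;25.

00:00:53;25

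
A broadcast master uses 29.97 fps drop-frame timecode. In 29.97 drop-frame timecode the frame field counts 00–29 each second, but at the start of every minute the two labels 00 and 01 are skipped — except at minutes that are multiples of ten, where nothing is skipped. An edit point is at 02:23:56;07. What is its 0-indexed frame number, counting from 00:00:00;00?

258829

Complete 10-minute blocks: 14, each 17982 frames → 251748.
Remaining 3 whole minutes in the current block: 1800 + 2 × 1798 = 5396 frames.
Within the current minute: 56 × 30 + 7 − 2 = 1685 (labels ;00/;01 skipped at this minute). Total = 251748 + 5396 + 1685 = 258829.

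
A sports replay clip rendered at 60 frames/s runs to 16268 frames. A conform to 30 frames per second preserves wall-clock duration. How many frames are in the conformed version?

8134 frames

Frames at target rate = 16268 × (30) / (60) = 8134.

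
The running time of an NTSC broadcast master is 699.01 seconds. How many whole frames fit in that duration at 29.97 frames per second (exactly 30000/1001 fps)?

20949 frames

Frames = 699.01 × 30000/1001 = 1613100/77 ≈ 20949.3506.
Complete frames: 20949.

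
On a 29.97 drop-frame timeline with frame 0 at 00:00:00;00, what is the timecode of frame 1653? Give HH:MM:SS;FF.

Ten DF minutes hold 17982 frames, so frame 1653 lies in block 0 (frames 0–17981) with 1653 frames into that block.
The block's first minute is 1800 frames and the rest 1798 each; 1653 frames reaches minute 0, so 0 × 18 + 0 × 2 = 0 labels have been skipped so far.
Adding those back, label number 1653 + 0 = 1653 at 30 labels/s is 55 s + 3 f = 0 h 0 min 55 s frame 3, i.e. 00:00:55;03.

00:00:55;03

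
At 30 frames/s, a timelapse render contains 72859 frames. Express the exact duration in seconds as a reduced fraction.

72859/30 seconds

Running time = 72859 ÷ (30) = 72859 × 1/30 = 72859/30 s.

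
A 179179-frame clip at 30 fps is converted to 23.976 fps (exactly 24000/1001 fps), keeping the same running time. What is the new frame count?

143200 frames

Target frames = source frames × (target rate / source rate) = 179179 × (24000/1001)/(30) = 179179 × 800/1001 = 143200.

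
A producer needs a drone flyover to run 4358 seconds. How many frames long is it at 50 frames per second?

217900 frames

Frames = 4358 × 50 = 217900.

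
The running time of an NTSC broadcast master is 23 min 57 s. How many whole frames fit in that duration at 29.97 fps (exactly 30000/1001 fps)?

23 min 57 s = 1437 s.
Frames = 1437 × 30000/1001 = 43110000/1001 ≈ 43066.9331.
Complete frames: 43066.

43066 frames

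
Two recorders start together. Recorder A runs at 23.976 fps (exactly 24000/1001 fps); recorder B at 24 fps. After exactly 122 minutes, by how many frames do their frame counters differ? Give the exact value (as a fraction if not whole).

175680/1001 frames

122 min = 7320 s.
A emits 24000/1001 × 7320 = 175680000/1001 frames; B emits 24 × 7320 = 175680.
Difference = 175680/1001 frames (≈ 175.5045); B is ahead of A.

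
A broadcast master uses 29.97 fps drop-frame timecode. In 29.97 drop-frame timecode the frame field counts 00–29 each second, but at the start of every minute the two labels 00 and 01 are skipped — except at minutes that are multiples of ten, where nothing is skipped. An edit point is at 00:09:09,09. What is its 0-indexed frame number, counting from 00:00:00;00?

16461

Complete 10-minute blocks: 0, each 17982 frames → 0.
Remaining 9 whole minutes in the current block: 1800 + 8 × 1798 = 16184 frames.
Within the current minute: 9 × 30 + 9 − 2 = 277 (labels ;00/;01 skipped at this minute). Total = 0 + 16184 + 277 = 16461.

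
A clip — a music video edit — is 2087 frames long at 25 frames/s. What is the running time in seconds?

83.48 seconds

Running time = 2087 / (25) = 83.48 s.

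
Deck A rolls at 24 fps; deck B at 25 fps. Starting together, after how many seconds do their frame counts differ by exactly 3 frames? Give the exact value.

3 seconds

The gap grows by |25 − 24| = 1 frame per second.
Time for a 3-frame gap: 3 ÷ (1) = 3 s.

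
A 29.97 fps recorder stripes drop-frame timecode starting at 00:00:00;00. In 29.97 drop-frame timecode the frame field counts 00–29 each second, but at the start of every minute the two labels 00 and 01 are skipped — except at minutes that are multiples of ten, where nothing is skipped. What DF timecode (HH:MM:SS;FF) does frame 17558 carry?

Each 10-minute DF block holds 10 × 60 × 30 − 9 × 2 = 17982 frames. 17558 ÷ 17982 → 0 full blocks, remainder 17558.
Within the partial block the first minute is 1800 frames and each further minute 1798, so 9 further minute boundaries passed. Total skipped labels = 18 × 0 + 2 × 9 = 18.
Non-drop label index = 17558 + 18 = 17576; at 30 labels/s that is 00:09:45:26, i.e. DF 00:09:45;26.

00:09:45;26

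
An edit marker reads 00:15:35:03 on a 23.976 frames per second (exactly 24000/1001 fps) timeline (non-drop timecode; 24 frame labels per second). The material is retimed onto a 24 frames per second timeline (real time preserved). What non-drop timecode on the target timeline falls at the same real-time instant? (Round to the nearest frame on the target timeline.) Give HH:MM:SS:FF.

Source frame index: (0×3600 + 15×60 + 35) × 24 + 3 = 22443.
Real time: 22443 / (24000/1001) = 7488481/8000 s.
Target frame: (7488481/8000) × (24) = 22465443/1000 ≈ 22465.443 → 22465.
At 24 labels/s: frame 22465 → 00:15:36:01.

00:15:36:01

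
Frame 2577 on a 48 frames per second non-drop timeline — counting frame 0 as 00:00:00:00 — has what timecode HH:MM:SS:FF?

2577 ÷ 48 = 53 full seconds, remainder 33 frames.
53 s = 0 h 0 min 53 s.
Timecode: 00:00:53:33.

00:00:53:33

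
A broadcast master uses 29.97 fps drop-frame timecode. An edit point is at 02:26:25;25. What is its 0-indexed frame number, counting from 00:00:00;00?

263311

As if non-drop at 30 labels/s: (2 × 3600 + 26 × 60 + 25) × 30 + 25 = 263575.
Minute boundaries passed: 146; those not divisible by 10: 146 − 14 = 132; dropped labels = 2 × 132 = 264.
Actual frame index = 263575 − 264 = 263311.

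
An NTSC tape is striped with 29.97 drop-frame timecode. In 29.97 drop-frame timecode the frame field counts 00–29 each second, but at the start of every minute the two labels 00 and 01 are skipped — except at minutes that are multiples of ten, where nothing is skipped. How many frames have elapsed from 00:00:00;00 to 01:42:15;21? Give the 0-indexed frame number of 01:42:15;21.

Complete 10-minute blocks: 10, each 17982 frames → 179820.
Remaining 2 whole minutes in the current block: 1800 + 1 × 1798 = 3598 frames.
Within the current minute: 15 × 30 + 21 − 2 = 469 (labels ;00/;01 skipped at this minute). Total = 179820 + 3598 + 469 = 183887.

183887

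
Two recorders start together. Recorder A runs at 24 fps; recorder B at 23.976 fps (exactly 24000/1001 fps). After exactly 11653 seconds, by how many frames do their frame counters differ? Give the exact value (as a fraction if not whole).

279672/1001 frames

A emits 24 × 11653 = 279672 frames; B emits 24000/1001 × 11653 = 279672000/1001.
Difference = 279672/1001 frames (≈ 279.3926); B is behind A.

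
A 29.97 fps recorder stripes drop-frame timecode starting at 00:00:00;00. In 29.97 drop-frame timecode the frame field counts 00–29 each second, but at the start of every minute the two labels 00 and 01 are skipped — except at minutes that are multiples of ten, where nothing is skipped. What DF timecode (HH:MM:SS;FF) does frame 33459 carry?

00:18:36;13

Ten DF minutes hold 17982 frames, so frame 33459 lies in block 1 (frames 17982–35963) with 15477 frames into that block.
The block's first minute is 1800 frames and the rest 1798 each; 15477 frames reaches minute 8, so 1 × 18 + 8 × 2 = 34 labels have been skipped so far.
Adding those back, label number 33459 + 34 = 33493 at 30 labels/s is 1116 s + 13 f = 0 h 18 min 36 s frame 13, i.e. 00:18:36;13.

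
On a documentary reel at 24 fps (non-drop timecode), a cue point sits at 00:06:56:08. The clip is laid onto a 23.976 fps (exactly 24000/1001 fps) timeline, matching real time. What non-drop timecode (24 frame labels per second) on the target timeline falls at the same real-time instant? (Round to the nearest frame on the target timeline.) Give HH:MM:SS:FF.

Source frame index: (0×3600 + 6×60 + 56) × 24 + 8 = 9992.
Real time: 9992 / (24) = 1249/3 s.
Target frame: (1249/3) × (24000/1001) = 9992000/1001 ≈ 9982.018 → 9982.
At 24 labels/s: frame 9982 → 00:06:55:22.

00:06:55:22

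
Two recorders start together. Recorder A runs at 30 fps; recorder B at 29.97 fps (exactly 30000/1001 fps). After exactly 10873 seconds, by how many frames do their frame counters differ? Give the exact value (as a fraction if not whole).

326190/1001 frames

A emits 30 × 10873 = 326190 frames; B emits 30000/1001 × 10873 = 326190000/1001.
Difference = 326190/1001 frames (≈ 325.8641); B is behind A.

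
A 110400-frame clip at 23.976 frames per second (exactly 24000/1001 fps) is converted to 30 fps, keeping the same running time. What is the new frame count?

138138 frames

Target frames = source frames × (target rate / source rate) = 110400 × (30)/(24000/1001) = 110400 × 1001/800 = 138138.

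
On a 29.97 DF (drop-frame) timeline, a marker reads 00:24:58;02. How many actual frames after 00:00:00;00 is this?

As if non-drop at 30 labels/s: (0 × 3600 + 24 × 60 + 58) × 30 + 2 = 44942.
Minute boundaries passed: 24; those not divisible by 10: 24 − 2 = 22; dropped labels = 2 × 22 = 44.
Actual frame index = 44942 − 44 = 44898.

44898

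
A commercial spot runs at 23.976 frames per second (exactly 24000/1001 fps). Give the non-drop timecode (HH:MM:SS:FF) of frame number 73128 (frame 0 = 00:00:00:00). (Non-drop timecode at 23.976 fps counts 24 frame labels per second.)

73128 ÷ 24 = 3047 full seconds, remainder 0 frames.
3047 s = 0 h 50 min 47 s.
Timecode: 00:50:47:00.

00:50:47:00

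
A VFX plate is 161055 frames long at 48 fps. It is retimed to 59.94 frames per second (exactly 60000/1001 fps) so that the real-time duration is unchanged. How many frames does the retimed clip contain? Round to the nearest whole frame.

201118 frames

Frames at target rate = 161055 × (60000/1001) / (48) = 201318750/1001 ≈ 201117.632.
Nearest whole frame: 201118.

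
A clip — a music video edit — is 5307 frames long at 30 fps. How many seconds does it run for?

Running time = 5307 / (30) = 176.9 s.

176.9 seconds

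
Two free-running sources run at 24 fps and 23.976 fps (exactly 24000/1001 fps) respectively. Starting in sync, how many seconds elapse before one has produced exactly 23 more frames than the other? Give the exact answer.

The gap grows by |24000/1001 − 24| = 24/1001 frames per second.
Time for a 23-frame gap: 23 ÷ (24/1001) = 23023/24 s.

23023/24 seconds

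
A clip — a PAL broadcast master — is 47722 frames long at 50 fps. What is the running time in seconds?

954.44 seconds

Running time = 47722 / (50) = 954.44 s.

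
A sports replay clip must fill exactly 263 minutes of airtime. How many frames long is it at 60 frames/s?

263 min = 15780 s.
Frames = 15780 × 60 = 946800.

946800 frames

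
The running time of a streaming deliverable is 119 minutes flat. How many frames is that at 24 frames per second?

119 min = 7140 s.
Frames = 7140 × 24 = 171360.

171360 frames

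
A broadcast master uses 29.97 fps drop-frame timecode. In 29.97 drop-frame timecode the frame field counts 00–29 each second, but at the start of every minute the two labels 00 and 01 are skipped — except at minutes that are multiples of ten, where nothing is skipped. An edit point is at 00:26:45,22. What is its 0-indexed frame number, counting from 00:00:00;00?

Complete 10-minute blocks: 2, each 17982 frames → 35964.
Remaining 6 whole minutes in the current block: 1800 + 5 × 1798 = 10790 frames.
Within the current minute: 45 × 30 + 22 − 2 = 1370 (labels ;00/;01 skipped at this minute). Total = 35964 + 10790 + 1370 = 48124.

48124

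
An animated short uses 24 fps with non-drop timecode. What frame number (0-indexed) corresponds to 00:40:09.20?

Total seconds to the label: (0 × 3600 + 40 × 60 + 9) = 2409.
Frame index = 2409 × 24 + 20 = 57836.

frame 57836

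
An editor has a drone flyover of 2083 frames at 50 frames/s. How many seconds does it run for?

Running time = 2083 / (50) = 41.66 s.

41.66 seconds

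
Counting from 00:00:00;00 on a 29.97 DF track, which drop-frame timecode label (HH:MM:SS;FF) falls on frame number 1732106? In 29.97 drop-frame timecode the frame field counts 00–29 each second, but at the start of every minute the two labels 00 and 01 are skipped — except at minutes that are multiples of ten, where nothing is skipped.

Each 10-minute DF block holds 10 × 60 × 30 − 9 × 2 = 17982 frames. 1732106 ÷ 17982 → 96 full blocks, remainder 5834.
Within the partial block the first minute is 1800 frames and each further minute 1798, so 3 further minute boundaries passed. Total skipped labels = 18 × 96 + 2 × 3 = 1734.
Non-drop label index = 1732106 + 1734 = 1733840; at 30 labels/s that is 16:03:14:20, i.e. DF 16:03:14;20.

16:03:14;20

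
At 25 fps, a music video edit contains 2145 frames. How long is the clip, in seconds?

Running time = 2145 / (25) = 85.8 s.

85.8 seconds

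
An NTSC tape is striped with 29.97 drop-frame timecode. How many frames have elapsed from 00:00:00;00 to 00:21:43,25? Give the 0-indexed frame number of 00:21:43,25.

39077

As if non-drop at 30 labels/s: (0 × 3600 + 21 × 60 + 43) × 30 + 25 = 39115.
Minute boundaries passed: 21; those not divisible by 10: 21 − 2 = 19; dropped labels = 2 × 19 = 38.
Actual frame index = 39115 − 38 = 39077.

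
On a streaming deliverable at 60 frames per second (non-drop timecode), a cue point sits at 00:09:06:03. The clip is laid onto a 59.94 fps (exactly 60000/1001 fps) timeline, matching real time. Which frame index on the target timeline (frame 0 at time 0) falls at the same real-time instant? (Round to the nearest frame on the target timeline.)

Source frame index: (0×3600 + 9×60 + 6) × 60 + 3 = 32763.
Real time: 32763 / (60) = 10921/20 s.
Target frame: (10921/20) × (60000/1001) = 32763000/1001 ≈ 32730.270 → 32730.

frame 32730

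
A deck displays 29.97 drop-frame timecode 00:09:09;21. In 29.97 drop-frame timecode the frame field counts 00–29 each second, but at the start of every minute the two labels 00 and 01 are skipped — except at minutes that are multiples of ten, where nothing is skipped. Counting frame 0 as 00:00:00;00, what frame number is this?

As if non-drop at 30 labels/s: (0 × 3600 + 9 × 60 + 9) × 30 + 21 = 16491.
Minute boundaries passed: 9; those not divisible by 10: 9 − 0 = 9; dropped labels = 2 × 9 = 18.
Actual frame index = 16491 − 18 = 16473.

16473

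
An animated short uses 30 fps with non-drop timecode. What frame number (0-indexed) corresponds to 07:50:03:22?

frame 846112

Total seconds to the label: (7 × 3600 + 50 × 60 + 3) = 28203.
Frame index = 28203 × 30 + 22 = 846112.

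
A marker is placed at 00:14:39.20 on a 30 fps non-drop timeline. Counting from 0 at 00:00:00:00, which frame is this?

Total seconds to the label: (0 × 3600 + 14 × 60 + 39) = 879.
Frame index = 879 × 30 + 20 = 26390.

26390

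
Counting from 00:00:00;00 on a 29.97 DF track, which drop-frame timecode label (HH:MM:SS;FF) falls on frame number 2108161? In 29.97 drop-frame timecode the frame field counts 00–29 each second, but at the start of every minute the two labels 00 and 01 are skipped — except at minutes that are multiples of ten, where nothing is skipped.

Ten DF minutes hold 17982 frames, so frame 2108161 lies in block 117 (frames 2103894–2121875) with 4267 frames into that block.
The block's first minute is 1800 frames and the rest 1798 each; 4267 frames reaches minute 2, so 117 × 18 + 2 × 2 = 2110 labels have been skipped so far.
Adding those back, label number 2108161 + 2110 = 2110271 at 30 labels/s is 70342 s + 11 f = 19 h 32 min 22 s frame 11, i.e. 19:32:22;11.

19:32:22;11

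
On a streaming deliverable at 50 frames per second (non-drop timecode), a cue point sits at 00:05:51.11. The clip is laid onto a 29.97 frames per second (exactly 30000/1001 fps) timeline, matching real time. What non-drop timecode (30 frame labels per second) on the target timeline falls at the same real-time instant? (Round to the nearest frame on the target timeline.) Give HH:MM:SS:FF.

00:05:50:26

Source frame index: (0×3600 + 5×60 + 51) × 50 + 11 = 17561.
Real time: 17561 / (50) = 17561/50 s.
Target frame: (17561/50) × (30000/1001) = 10536600/1001 ≈ 10526.074 → 10526.
At 30 labels/s: frame 10526 → 00:05:50:26.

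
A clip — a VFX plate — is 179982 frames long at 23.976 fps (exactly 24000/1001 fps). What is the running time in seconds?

Running time = 179982 / (24000/1001) = 7506.74925 s.

7506.74925 seconds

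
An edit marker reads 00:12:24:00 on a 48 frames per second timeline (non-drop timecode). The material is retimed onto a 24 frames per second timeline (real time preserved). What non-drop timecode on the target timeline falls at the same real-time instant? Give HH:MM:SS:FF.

00:12:24:00

Source frame index: (0×3600 + 12×60 + 24) × 48 + 0 = 35712.
Real time: 35712 / (48) = 744 s.
Target frame: (744) × (24) = 17856.
At 24 labels/s: frame 17856 → 00:12:24:00.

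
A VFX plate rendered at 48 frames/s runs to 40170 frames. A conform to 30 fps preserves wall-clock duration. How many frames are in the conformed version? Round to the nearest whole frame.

Frames at target rate = 40170 × (30) / (48) = 100425/4 ≈ 25106.250.
Nearest whole frame: 25106.

25106 frames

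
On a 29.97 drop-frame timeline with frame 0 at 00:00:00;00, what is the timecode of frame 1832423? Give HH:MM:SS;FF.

16:59:01;29

Ten DF minutes hold 17982 frames, so frame 1832423 lies in block 101 (frames 1816182–1834163) with 16241 frames into that block.
The block's first minute is 1800 frames and the rest 1798 each; 16241 frames reaches minute 9, so 101 × 18 + 9 × 2 = 1836 labels have been skipped so far.
Adding those back, label number 1832423 + 1836 = 1834259 at 30 labels/s is 61141 s + 29 f = 16 h 59 min 1 s frame 29, i.e. 16:59:01;29.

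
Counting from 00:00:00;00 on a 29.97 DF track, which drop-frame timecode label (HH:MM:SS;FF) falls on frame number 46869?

00:26:03;27

Each 10-minute DF block holds 10 × 60 × 30 − 9 × 2 = 17982 frames. 46869 ÷ 17982 → 2 full blocks, remainder 10905.
Within the partial block the first minute is 1800 frames and each further minute 1798, so 6 further minute boundaries passed. Total skipped labels = 18 × 2 + 2 × 6 = 48.
Non-drop label index = 46869 + 48 = 46917; at 30 labels/s that is 00:26:03:27, i.e. DF 00:26:03;27.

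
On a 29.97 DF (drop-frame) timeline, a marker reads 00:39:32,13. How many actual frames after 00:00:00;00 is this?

71101

As if non-drop at 30 labels/s: (0 × 3600 + 39 × 60 + 32) × 30 + 13 = 71173.
Minute boundaries passed: 39; those not divisible by 10: 39 − 3 = 36; dropped labels = 2 × 36 = 72.
Actual frame index = 71173 − 72 = 71101.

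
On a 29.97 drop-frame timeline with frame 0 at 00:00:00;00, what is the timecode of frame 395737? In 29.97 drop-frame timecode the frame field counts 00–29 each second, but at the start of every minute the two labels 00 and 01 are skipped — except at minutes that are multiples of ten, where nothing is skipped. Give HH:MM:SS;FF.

03:40:04;13

Ten DF minutes hold 17982 frames, so frame 395737 lies in block 22 (frames 395604–413585) with 133 frames into that block.
The block's first minute is 1800 frames and the rest 1798 each; 133 frames reaches minute 0, so 22 × 18 + 0 × 2 = 396 labels have been skipped so far.
Adding those back, label number 395737 + 396 = 396133 at 30 labels/s is 13204 s + 13 f = 3 h 40 min 4 s frame 13, i.e. 03:40:04;13.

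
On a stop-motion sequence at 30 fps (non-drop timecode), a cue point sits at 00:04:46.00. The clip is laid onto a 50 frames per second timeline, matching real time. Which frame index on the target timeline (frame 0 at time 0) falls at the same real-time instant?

frame 14300

Source frame index: (0×3600 + 4×60 + 46) × 30 + 0 = 8580.
Real time: 8580 / (30) = 286 s.
Target frame: (286) × (50) = 14300.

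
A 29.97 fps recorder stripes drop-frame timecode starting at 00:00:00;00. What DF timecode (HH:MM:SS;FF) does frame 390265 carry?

03:37:01;27

Ten DF minutes hold 17982 frames, so frame 390265 lies in block 21 (frames 377622–395603) with 12643 frames into that block.
The block's first minute is 1800 frames and the rest 1798 each; 12643 frames reaches minute 7, so 21 × 18 + 7 × 2 = 392 labels have been skipped so far.
Adding those back, label number 390265 + 392 = 390657 at 30 labels/s is 13021 s + 27 f = 3 h 37 min 1 s frame 27, i.e. 03:37:01;27.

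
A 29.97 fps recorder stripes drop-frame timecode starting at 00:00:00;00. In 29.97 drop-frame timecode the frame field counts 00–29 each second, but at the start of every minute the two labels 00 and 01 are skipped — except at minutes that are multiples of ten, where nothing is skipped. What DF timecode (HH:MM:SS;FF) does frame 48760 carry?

Ten DF minutes hold 17982 frames, so frame 48760 lies in block 2 (frames 35964–53945) with 12796 frames into that block.
The block's first minute is 1800 frames and the rest 1798 each; 12796 frames reaches minute 7, so 2 × 18 + 7 × 2 = 50 labels have been skipped so far.
Adding those back, label number 48760 + 50 = 48810 at 30 labels/s is 1627 s + 0 f = 0 h 27 min 7 s frame 0, i.e. 00:27:07;00.

00:27:07;00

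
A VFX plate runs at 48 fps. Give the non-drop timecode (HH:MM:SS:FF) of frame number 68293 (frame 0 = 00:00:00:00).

00:23:42:37

68293 ÷ 48 = 1422 full seconds, remainder 37 frames.
1422 s = 0 h 23 min 42 s.
Timecode: 00:23:42:37.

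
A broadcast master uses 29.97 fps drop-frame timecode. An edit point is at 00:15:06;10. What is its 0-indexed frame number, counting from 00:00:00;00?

27162

Complete 10-minute blocks: 1, each 17982 frames → 17982.
Remaining 5 whole minutes in the current block: 1800 + 4 × 1798 = 8992 frames.
Within the current minute: 6 × 30 + 10 − 2 = 188 (labels ;00/;01 skipped at this minute). Total = 17982 + 8992 + 188 = 27162.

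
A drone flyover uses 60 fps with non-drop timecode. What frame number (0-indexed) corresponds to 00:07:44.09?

27849

Total seconds to the label: (0 × 3600 + 7 × 60 + 44) = 464.
Frame index = 464 × 60 + 9 = 27849.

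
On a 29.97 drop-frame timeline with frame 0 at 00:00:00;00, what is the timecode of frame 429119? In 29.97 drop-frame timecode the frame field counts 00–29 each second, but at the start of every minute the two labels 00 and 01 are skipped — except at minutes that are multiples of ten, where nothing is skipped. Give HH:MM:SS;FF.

03:58:38;09

Ten DF minutes hold 17982 frames, so frame 429119 lies in block 23 (frames 413586–431567) with 15533 frames into that block.
The block's first minute is 1800 frames and the rest 1798 each; 15533 frames reaches minute 8, so 23 × 18 + 8 × 2 = 430 labels have been skipped so far.
Adding those back, label number 429119 + 430 = 429549 at 30 labels/s is 14318 s + 9 f = 3 h 58 min 38 s frame 9, i.e. 03:58:38;09.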